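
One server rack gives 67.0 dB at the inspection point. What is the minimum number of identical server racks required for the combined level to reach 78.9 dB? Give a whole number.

Need L₁ + 10·log₁₀ N ≥ 78.9, i.e. log₁₀ N ≥ 1.19.
N ≥ 10^(11.9/10) = 15.488, so N = 16.

16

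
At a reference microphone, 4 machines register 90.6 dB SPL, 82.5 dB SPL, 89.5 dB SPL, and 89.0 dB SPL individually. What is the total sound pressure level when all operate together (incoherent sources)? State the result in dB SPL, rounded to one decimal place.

94.8 dB SPL

Incoherent sources combine by intensity addition: L_total = 10·log₁₀(Σ 10^(L_i/10)).
Σ 10^(L/10) = 10^(90.6/10) + 10^(82.5/10) + 10^(89.5/10) + 10^(89.0/10) = 3.012e+09.
L_total = 10·log₁₀(3.012e+09) = 94.79 dB SPL.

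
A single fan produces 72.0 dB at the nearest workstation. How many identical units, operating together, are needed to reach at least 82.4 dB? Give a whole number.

11

Need L₁ + 10·log₁₀ N ≥ 82.4, i.e. log₁₀ N ≥ 1.04.
N ≥ 10^(10.4/10) = 10.965, so N = 11.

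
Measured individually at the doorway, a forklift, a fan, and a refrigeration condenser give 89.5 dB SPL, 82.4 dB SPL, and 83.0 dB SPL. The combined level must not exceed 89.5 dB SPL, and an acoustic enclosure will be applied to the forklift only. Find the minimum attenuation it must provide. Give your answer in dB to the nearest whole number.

Fixed contribution from the other sources: Σ 10^(L/10) = 10^(82.4/10) + 10^(83.0/10) = 3.733e+08 (85.72 dB SPL).
To meet 89.5 dB SPL overall, the treated forklift may contribute at most 10^(89.5/10) − 3.733e+08 = 5.179e+08, i.e. 87.14 dB SPL.
So the forklift must be reduced from 89.5 to 87.14 dB SPL: IL = 2.36 dB.

2 dB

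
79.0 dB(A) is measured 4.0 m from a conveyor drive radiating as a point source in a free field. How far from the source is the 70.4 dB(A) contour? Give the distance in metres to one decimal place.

For a point source L₁ − L₂ = 20·log₁₀(r₂/r₁), so r₂ = r₁·10^((L₁−L₂)/20).
r₂ = 4.0·10^((79.0−70.4)/20) = 4.0·10^(8.6/20) = 10.77 m.

10.8 m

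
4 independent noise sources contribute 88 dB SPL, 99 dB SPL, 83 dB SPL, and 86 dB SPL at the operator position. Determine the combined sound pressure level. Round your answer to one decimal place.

99.6 dB SPL

Incoherent sources combine by intensity addition: L_total = 10·log₁₀(Σ 10^(L_i/10)).
Σ 10^(L/10) = 10^(88/10) + 10^(99/10) + 10^(83/10) + 10^(86/10) = 9.172e+09.
L_total = 10·log₁₀(9.172e+09) = 99.62 dB SPL.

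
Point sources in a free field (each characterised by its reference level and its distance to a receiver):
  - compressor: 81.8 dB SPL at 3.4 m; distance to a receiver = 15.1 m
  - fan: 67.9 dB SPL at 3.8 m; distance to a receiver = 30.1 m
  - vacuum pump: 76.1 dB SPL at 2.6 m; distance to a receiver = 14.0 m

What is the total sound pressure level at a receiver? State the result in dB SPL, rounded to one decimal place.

69.6 dB SPL

Apply inverse-square spreading to bring every level to the receiver, then sum 10^(L/10).
compressor: 81.8 − 20·log₁₀(15.1/3.4) = 81.8 − 12.95 = 68.85 dB SPL.
fan: 67.9 − 20·log₁₀(30.1/3.8) = 67.9 − 17.98 = 49.92 dB SPL.
vacuum pump: 76.1 − 20·log₁₀(14.0/2.6) = 76.1 − 14.62 = 61.48 dB SPL.
Σ 10^(L/10) = 9.177e+06 → L_total = 10·log₁₀(9.177e+06) = 69.63 dB SPL.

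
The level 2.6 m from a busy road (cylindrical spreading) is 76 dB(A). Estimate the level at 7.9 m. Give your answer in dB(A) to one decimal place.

71.2 dB(A)

For a line source, L₂ = L₁ − 10·log₁₀(r₂/r₁).
L₂ = 76 − 10·log₁₀(7.9/2.6) = 76 − 4.827 = 71.17 dB(A).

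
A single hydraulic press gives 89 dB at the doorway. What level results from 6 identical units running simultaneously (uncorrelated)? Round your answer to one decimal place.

96.8 dB

N identical incoherent sources raise the level by 10·log₁₀ N.
L_total = 89 + 10·log₁₀(6) = 89 + 7.782 = 96.78 dB.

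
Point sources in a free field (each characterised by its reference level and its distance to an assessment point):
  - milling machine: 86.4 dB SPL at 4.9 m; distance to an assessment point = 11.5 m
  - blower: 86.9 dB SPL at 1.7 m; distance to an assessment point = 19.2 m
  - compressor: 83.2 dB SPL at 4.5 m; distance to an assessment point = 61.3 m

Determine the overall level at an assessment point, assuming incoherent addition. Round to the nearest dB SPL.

First find each source's level at the receiver (point-source: −20·log₁₀(r/r_ref)), then combine on an intensity basis.
milling machine: 86.4 − 20·log₁₀(11.5/4.9) = 86.4 − 7.41 = 78.99 dB SPL.
blower: 86.9 − 20·log₁₀(19.2/1.7) = 86.9 − 21.06 = 65.84 dB SPL.
compressor: 83.2 − 20·log₁₀(61.3/4.5) = 83.2 − 22.68 = 60.52 dB SPL.
Σ 10^(L/10) = 8.422e+07 → L_total = 10·log₁₀(8.422e+07) = 79.25 dB SPL.

79 dB SPL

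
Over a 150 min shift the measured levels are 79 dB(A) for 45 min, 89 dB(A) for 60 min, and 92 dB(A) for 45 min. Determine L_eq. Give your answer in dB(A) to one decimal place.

Weight each interval's intensity by its duration and average over T = 150 min:
Σ tᵢ·10^(Lᵢ/10) = 45·10^(79/10) + 60·10^(89/10) + 45·10^(92/10) = 1.226e+11.
L_eq = 10·log₁₀(1.226e+11/150) = 89.12 dB(A).

89.1 dB(A)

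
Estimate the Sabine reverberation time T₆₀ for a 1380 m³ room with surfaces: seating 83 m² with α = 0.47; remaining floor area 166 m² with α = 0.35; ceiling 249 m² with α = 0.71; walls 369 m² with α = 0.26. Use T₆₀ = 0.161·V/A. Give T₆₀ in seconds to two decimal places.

A = Σ Sᵢαᵢ = 83·0.47 + 166·0.35 + 249·0.71 + 369·0.26 = 369.84 m².
T₆₀ = 0.161·V/A = 0.161·1380/369.84 = 0.601 s.

0.60 s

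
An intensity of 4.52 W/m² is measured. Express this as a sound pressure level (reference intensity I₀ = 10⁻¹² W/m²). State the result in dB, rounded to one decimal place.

Dividing by I₀ shifts the exponent by 12: I/I₀ = 4.52×10^12.
L = 10·(0.6551 + 12) = 126.55 dB.

126.6 dB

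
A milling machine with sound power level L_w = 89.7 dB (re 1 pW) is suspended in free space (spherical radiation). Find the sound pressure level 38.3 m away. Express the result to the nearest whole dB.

47 dB

The power spreads over a sphere of area 4π·r², so L_p = L_w − 10·log₁₀(4π·r²).
4π·r² = 1.843e+04 m², 10·log₁₀ of that is 42.656 dB.
L_p = 89.7 − 42.656 = 47.04 dB.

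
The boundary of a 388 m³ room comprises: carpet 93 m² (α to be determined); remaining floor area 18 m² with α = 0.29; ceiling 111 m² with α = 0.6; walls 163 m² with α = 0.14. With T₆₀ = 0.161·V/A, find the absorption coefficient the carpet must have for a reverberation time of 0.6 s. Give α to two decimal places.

0.10

Required total absorption A = 0.161·388/0.6 = 104.11 m².
Absorption from the other surfaces = 18·0.29 + 111·0.6 + 163·0.14 = 94.64 m², so the carpet must supply 9.47 m² over 93 m².
α = 9.47/93 = 0.102.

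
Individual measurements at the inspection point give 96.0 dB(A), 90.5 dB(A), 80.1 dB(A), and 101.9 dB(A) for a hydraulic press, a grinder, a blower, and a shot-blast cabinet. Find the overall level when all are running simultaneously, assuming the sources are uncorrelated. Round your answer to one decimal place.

For uncorrelated sources the intensities add, so convert each level to linear form, sum, and take 10·log₁₀ of the total.
Σ 10^(L/10) = 10^(96.0/10) + 10^(90.5/10) + 10^(80.1/10) + 10^(101.9/10) = 2.069e+10.
L_total = 10·log₁₀(2.069e+10) = 103.16 dB(A).

103.2 dB(A)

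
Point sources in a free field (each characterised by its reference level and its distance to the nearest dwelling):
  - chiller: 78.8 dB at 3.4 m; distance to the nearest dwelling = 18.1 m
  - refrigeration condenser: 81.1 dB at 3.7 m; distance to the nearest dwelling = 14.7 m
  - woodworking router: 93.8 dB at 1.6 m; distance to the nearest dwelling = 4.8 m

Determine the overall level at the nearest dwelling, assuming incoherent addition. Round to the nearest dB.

84 dB

Apply inverse-square spreading to bring every level to the receiver, then sum 10^(L/10).
chiller: 78.8 − 20·log₁₀(18.1/3.4) = 78.8 − 14.52 = 64.28 dB.
refrigeration condenser: 81.1 − 20·log₁₀(14.7/3.7) = 81.1 − 11.98 = 69.12 dB.
woodworking router: 93.8 − 20·log₁₀(4.8/1.6) = 93.8 − 9.54 = 84.26 dB.
Σ 10^(L/10) = 2.774e+08 → L_total = 10·log₁₀(2.774e+08) = 84.43 dB.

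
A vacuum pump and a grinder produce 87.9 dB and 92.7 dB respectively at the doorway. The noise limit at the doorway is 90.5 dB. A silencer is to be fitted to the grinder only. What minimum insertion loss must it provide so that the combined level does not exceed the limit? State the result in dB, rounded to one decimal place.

The untreated sources together contribute 10^(87.9/10) = 6.166e+08, i.e. 87.90 dB.
To meet 90.5 dB overall, the treated grinder may contribute at most 10^(90.5/10) − 6.166e+08 = 5.054e+08, i.e. 87.04 dB.
So the grinder must be reduced from 92.7 to 87.04 dB: IL = 5.66 dB.

5.7 dB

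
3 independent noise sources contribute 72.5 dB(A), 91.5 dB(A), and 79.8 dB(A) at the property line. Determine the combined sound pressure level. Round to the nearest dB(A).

92 dB(A)

For uncorrelated sources the intensities add, so convert each level to linear form, sum, and take 10·log₁₀ of the total.
Σ 10^(L/10) = 10^(72.5/10) + 10^(91.5/10) + 10^(79.8/10) = 1.526e+09.
L_total = 10·log₁₀(1.526e+09) = 91.84 dB(A).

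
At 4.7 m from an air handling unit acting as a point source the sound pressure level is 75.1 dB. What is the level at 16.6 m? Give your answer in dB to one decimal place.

Point-source attenuation: ΔL = 20·log₁₀(r₂/r₁) = 20·log₁₀(16.6/4.7) = 10.960 dB.
L₂ = 75.1 − 20·log₁₀(16.6/4.7) = 75.1 − 10.960 = 64.14 dB.

64.1 dB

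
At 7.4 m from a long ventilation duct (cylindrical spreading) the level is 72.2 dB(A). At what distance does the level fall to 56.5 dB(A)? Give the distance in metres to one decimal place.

For a line source L₁ − L₂ = 10·log₁₀(r₂/r₁), so r₂ = r₁·10^((L₁−L₂)/10).
r₂ = 7.4·10^((72.2−56.5)/10) = 7.4·10^(15.7/10) = 274.94 m.

274.9 m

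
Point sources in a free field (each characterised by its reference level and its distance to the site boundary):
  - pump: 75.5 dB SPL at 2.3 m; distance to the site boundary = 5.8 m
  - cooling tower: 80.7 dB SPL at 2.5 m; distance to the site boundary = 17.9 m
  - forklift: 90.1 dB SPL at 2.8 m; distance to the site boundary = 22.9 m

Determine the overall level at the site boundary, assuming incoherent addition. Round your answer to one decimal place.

Propagate each source to the receiver with L = L_ref − 20·log₁₀(r/r_ref), then add intensities.
pump: 75.5 − 20·log₁₀(5.8/2.3) = 75.5 − 8.03 = 67.47 dB SPL.
cooling tower: 80.7 − 20·log₁₀(17.9/2.5) = 80.7 − 17.10 = 63.60 dB SPL.
forklift: 90.1 − 20·log₁₀(22.9/2.8) = 90.1 − 18.25 = 71.85 dB SPL.
Σ 10^(L/10) = 2.317e+07 → L_total = 10·log₁₀(2.317e+07) = 73.65 dB SPL.

73.6 dB SPL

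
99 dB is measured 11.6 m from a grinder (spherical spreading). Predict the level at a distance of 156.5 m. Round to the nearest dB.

76 dB

For a point source, L₂ = L₁ − 20·log₁₀(r₂/r₁).
L₂ = 99 − 20·log₁₀(156.5/11.6) = 99 − 22.601 = 76.40 dB.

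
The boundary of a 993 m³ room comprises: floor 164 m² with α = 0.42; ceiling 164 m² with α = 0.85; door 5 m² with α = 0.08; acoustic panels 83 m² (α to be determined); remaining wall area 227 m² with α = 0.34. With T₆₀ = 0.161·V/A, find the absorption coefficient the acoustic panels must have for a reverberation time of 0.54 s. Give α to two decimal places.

0.12

From T₆₀ = 0.161·V/A, the target T₆₀ = 0.54 s needs A = 0.161·993/0.54 = 296.06 m².
Absorption from the other surfaces = 164·0.42 + 164·0.85 + 5·0.08 + 227·0.34 = 285.86 m², so the acoustic panels must supply 10.20 m² over 83 m².
α = 10.20/83 = 0.123.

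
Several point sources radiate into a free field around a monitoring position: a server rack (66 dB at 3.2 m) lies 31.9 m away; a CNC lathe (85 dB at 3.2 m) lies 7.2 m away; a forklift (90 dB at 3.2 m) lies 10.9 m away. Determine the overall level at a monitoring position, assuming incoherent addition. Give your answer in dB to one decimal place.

81.7 dB

Apply inverse-square spreading to bring every level to the receiver, then sum 10^(L/10).
server rack: 66 − 20·log₁₀(31.9/3.2) = 66 − 19.97 = 46.03 dB.
CNC lathe: 85 − 20·log₁₀(7.2/3.2) = 85 − 7.04 = 77.96 dB.
forklift: 90 − 20·log₁₀(10.9/3.2) = 90 − 10.65 = 79.35 dB.
Σ 10^(L/10) = 1.487e+08 → L_total = 10·log₁₀(1.487e+08) = 81.72 dB.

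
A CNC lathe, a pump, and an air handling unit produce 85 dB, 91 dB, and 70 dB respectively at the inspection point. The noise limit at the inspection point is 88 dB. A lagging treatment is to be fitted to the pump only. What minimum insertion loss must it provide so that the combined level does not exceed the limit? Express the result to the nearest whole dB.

Fixed contribution from the other sources: Σ 10^(L/10) = 10^(85/10) + 10^(70/10) = 3.262e+08 (85.14 dB).
To meet 88 dB overall, the treated pump may contribute at most 10^(88/10) − 3.262e+08 = 3.047e+08, i.e. 84.84 dB.
Required insertion loss = 91 − 84.84 = 6.16 dB.

6 dB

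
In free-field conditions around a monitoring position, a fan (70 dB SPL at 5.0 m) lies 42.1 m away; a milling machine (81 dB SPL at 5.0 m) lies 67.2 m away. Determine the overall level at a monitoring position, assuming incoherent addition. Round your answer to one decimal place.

Apply inverse-square spreading to bring every level to the receiver, then sum 10^(L/10).
fan: 70 − 20·log₁₀(42.1/5.0) = 70 − 18.51 = 51.49 dB SPL.
milling machine: 81 − 20·log₁₀(67.2/5.0) = 81 − 22.57 = 58.43 dB SPL.
Σ 10^(L/10) = 8.380e+05 → L_total = 10·log₁₀(8.380e+05) = 59.23 dB SPL.

59.2 dB SPL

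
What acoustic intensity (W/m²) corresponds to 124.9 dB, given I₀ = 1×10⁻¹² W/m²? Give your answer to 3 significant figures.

I = I₀·10^(L/10) = 10⁻¹² × 10^(124.9/10) = 10^(0.490).

3.09 W/m²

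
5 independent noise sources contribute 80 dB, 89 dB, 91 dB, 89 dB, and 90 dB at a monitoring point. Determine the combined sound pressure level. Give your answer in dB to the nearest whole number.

Incoherent sources combine by intensity addition: L_total = 10·log₁₀(Σ 10^(L_i/10)).
Σ 10^(L/10) = 10^(80/10) + 10^(89/10) + 10^(91/10) + 10^(89/10) + 10^(90/10) = 3.948e+09.
L_total = 10·log₁₀(3.948e+09) = 95.96 dB.

96 dB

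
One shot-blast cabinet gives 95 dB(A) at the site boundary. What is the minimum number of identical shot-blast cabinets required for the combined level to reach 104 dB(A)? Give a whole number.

The shortfall is 104 − 95 = 9.0 dB, and N units add 10·log₁₀ N, so need 10·log₁₀ N ≥ 9.0.
N ≥ 10^(9.0/10) = 7.943, so N = 8.

8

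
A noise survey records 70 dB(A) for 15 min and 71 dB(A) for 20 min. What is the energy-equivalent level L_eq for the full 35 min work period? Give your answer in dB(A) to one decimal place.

70.6 dB(A)

The energy average is taken in the linear domain: L_eq = 10·log₁₀[(Σ tᵢ·10^(Lᵢ/10))/T], T = 35 min.
Σ tᵢ·10^(Lᵢ/10) = 15·10^(70/10) + 20·10^(71/10) = 4.018e+08.
L_eq = 10·log₁₀(4.018e+08/35) = 70.60 dB(A).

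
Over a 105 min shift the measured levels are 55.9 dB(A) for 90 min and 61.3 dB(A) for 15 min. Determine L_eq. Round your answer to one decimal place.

The energy average is taken in the linear domain: L_eq = 10·log₁₀[(Σ tᵢ·10^(Lᵢ/10))/T], T = 105 min.
Σ tᵢ·10^(Lᵢ/10) = 90·10^(55.9/10) + 15·10^(61.3/10) = 5.525e+07.
L_eq = 10·log₁₀(5.525e+07/105) = 57.21 dB(A).

57.2 dB(A)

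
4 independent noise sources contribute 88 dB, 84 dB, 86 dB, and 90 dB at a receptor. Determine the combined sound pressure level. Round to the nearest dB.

94 dB

Incoherent sources combine by intensity addition: L_total = 10·log₁₀(Σ 10^(L_i/10)).
Σ 10^(L/10) = 10^(88/10) + 10^(84/10) + 10^(86/10) + 10^(90/10) = 2.280e+09.
L_total = 10·log₁₀(2.280e+09) = 93.58 dB.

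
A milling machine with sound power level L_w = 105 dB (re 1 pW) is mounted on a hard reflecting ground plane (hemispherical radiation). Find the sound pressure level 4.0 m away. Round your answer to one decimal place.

L_p = L_w − 10·log₁₀(2π·r²) with r = 4.0 m.
2π·r² = 100.5 m², 10·log₁₀ of that is 20.023 dB.
L_p = 105 − 20.023 = 84.98 dB.

85.0 dB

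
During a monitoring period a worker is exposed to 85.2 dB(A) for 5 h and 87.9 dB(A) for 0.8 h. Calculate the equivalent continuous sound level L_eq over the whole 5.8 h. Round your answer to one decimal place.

L_eq = 10·log₁₀[(1/T)·Σ tᵢ·10^(Lᵢ/10)] with T = 5.8 h.
Σ tᵢ·10^(Lᵢ/10) = 5·10^(85.2/10) + 0.8·10^(87.9/10) = 2.149e+09.
L_eq = 10·log₁₀(2.149e+09/5.8) = 85.69 dB(A).

85.7 dB(A)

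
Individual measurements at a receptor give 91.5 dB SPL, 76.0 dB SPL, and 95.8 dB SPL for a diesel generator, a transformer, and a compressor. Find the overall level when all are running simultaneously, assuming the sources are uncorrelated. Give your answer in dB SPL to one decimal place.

97.2 dB SPL

Incoherent sources combine by intensity addition: L_total = 10·log₁₀(Σ 10^(L_i/10)).
Σ 10^(L/10) = 10^(91.5/10) + 10^(76.0/10) + 10^(95.8/10) = 5.254e+09.
L_total = 10·log₁₀(5.254e+09) = 97.21 dB SPL.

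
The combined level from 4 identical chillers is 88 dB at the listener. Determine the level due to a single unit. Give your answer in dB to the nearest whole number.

4 equal contributions raise the level by 10·log₁₀ 4 = 6.021 dB, so each unit alone gives 88 − 6.021.

82 dB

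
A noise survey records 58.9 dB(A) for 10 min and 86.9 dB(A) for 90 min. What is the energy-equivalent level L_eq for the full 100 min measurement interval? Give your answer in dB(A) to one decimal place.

86.4 dB(A)

Weight each interval's intensity by its duration and average over T = 100 min:
Σ tᵢ·10^(Lᵢ/10) = 10·10^(58.9/10) + 90·10^(86.9/10) = 4.409e+10.
L_eq = 10·log₁₀(4.409e+10/100) = 86.44 dB(A).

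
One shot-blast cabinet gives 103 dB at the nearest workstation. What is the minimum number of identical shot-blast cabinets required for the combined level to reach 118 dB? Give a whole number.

32

The shortfall is 118 − 103 = 15.0 dB, and N units add 10·log₁₀ N, so need 10·log₁₀ N ≥ 15.0.
N ≥ 10^(15.0/10) = 31.623, so N = 32.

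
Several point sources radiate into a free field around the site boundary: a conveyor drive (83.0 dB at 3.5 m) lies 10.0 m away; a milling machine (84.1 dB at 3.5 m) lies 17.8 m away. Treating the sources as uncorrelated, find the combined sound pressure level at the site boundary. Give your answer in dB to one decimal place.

Propagate each source to the receiver with L = L_ref − 20·log₁₀(r/r_ref), then add intensities.
conveyor drive: 83.0 − 20·log₁₀(10.0/3.5) = 83.0 − 9.12 = 73.88 dB.
milling machine: 84.1 − 20·log₁₀(17.8/3.5) = 84.1 − 14.13 = 69.97 dB.
Σ 10^(L/10) = 3.438e+07 → L_total = 10·log₁₀(3.438e+07) = 75.36 dB.

75.4 dB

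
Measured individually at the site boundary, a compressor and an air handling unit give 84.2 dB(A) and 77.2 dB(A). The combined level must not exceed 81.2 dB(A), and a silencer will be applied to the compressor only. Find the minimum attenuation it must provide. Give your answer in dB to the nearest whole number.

5 dB

Everything except the compressor sums to 10^(77.2/10) = 5.248e+07 in linear terms, 77.20 dB(A).
The limit corresponds to 10^(81.2/10) = 1.318e+08; subtracting the fixed part leaves 7.934e+07 for the compressor, i.e. 79.00 dB(A).
Required insertion loss = 84.2 − 79.00 = 5.20 dB.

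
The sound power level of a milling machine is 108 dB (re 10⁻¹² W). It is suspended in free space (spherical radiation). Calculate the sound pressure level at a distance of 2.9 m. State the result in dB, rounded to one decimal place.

87.8 dB

The power spreads over a sphere of area 4π·r², so L_p = L_w − 10·log₁₀(4π·r²).
4π·r² = 105.7 m², 10·log₁₀ of that is 20.240 dB.
L_p = 108 − 20.240 = 87.76 dB.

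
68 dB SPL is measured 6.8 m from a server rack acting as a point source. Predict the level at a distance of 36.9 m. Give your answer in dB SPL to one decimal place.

53.3 dB SPL

For a point source, L₂ = L₁ − 20·log₁₀(r₂/r₁).
L₂ = 68 − 20·log₁₀(36.9/6.8) = 68 − 14.690 = 53.31 dB SPL.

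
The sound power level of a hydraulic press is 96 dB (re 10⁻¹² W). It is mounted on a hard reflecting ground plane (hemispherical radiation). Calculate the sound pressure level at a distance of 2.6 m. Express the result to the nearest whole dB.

Free-field hemispherical radiation: L_p = L_w − 10·log₁₀(2π·r²), r = 2.6 m.
2π·r² = 42.47 m², 10·log₁₀ of that is 16.281 dB.
L_p = 96 − 16.281 = 79.72 dB.

80 dB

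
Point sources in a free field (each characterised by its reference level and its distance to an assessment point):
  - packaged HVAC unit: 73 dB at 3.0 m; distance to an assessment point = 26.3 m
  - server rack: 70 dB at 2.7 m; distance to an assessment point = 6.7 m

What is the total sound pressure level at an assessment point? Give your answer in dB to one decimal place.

62.7 dB

First find each source's level at the receiver (point-source: −20·log₁₀(r/r_ref)), then combine on an intensity basis.
packaged HVAC unit: 73 − 20·log₁₀(26.3/3.0) = 73 − 18.86 = 54.14 dB.
server rack: 70 − 20·log₁₀(6.7/2.7) = 70 − 7.89 = 62.11 dB.
Σ 10^(L/10) = 1.884e+06 → L_total = 10·log₁₀(1.884e+06) = 62.75 dB.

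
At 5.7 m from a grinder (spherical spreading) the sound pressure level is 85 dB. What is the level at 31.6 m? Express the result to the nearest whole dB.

Point-source attenuation: ΔL = 20·log₁₀(r₂/r₁) = 20·log₁₀(31.6/5.7) = 14.876 dB.
L₂ = 85 − 20·log₁₀(31.6/5.7) = 85 − 14.876 = 70.12 dB.

70 dB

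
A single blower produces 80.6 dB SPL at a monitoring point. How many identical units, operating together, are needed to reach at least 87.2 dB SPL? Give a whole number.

N identical sources give L₁ + 10·log₁₀ N, so require 10·log₁₀ N ≥ 87.2 − 80.6 = 6.6 dB.
N ≥ 10^(6.6/10) = 4.571, so N = 5.

5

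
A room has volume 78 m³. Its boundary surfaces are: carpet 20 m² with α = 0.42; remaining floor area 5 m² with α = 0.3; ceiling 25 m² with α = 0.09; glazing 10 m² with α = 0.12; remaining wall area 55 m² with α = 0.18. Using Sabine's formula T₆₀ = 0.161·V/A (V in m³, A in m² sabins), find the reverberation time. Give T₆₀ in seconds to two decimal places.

0.54 s

A = Σ Sᵢαᵢ = 20·0.42 + 5·0.3 + 25·0.09 + 10·0.12 + 55·0.18 = 23.25 m².
T₆₀ = 0.161·V/A = 0.161·78/23.25 = 0.540 s.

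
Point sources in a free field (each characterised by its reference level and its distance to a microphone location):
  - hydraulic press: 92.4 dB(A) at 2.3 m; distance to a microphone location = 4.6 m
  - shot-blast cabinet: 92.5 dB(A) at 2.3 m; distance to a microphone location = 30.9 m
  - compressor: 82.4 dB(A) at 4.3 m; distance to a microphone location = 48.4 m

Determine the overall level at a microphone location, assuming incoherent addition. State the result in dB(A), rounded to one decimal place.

86.5 dB(A)

Apply inverse-square spreading to bring every level to the receiver, then sum 10^(L/10).
hydraulic press: 92.4 − 20·log₁₀(4.6/2.3) = 92.4 − 6.02 = 86.38 dB(A).
shot-blast cabinet: 92.5 − 20·log₁₀(30.9/2.3) = 92.5 − 22.56 = 69.94 dB(A).
compressor: 82.4 − 20·log₁₀(48.4/4.3) = 82.4 − 21.03 = 61.37 dB(A).
Σ 10^(L/10) = 4.457e+08 → L_total = 10·log₁₀(4.457e+08) = 86.49 dB(A).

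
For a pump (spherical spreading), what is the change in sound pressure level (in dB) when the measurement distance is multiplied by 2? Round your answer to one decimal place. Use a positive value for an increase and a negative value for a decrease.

With spherical spreading the level changes by −20·log₁₀(r₂/r₁).
ΔL = −20·log₁₀(2) = -6.02 dB.

-6.0 dB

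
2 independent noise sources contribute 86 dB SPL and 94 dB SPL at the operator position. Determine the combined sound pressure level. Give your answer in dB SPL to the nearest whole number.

95 dB SPL

Incoherent sources combine by intensity addition: L_total = 10·log₁₀(Σ 10^(L_i/10)).
Σ 10^(L/10) = 10^(86/10) + 10^(94/10) = 2.910e+09.
L_total = 10·log₁₀(2.910e+09) = 94.64 dB SPL.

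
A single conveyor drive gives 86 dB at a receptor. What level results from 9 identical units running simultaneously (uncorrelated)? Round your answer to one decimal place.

95.5 dB

L_total = L₁ + 10·log₁₀ N for N identical incoherent sources.
L_total = 86 + 10·log₁₀(9) = 86 + 9.542 = 95.54 dB.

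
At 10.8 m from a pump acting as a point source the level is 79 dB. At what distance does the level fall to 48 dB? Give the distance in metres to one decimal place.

The 31.0 dB drop corresponds to a distance ratio of 10^(31.0/20) for a point source.
r₂ = 10.8·10^((79−48)/20) = 10.8·10^(31.0/20) = 383.20 m.

383.2 m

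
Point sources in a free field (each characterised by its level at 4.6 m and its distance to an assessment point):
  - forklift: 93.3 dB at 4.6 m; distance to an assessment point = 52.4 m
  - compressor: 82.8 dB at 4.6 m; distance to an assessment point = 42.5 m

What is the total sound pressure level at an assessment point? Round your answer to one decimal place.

Propagate each source to the receiver with L = L_ref − 20·log₁₀(r/r_ref), then add intensities.
forklift: 93.3 − 20·log₁₀(52.4/4.6) = 93.3 − 21.13 = 72.17 dB.
compressor: 82.8 − 20·log₁₀(42.5/4.6) = 82.8 − 19.31 = 63.49 dB.
Σ 10^(L/10) = 1.871e+07 → L_total = 10·log₁₀(1.871e+07) = 72.72 dB.

72.7 dB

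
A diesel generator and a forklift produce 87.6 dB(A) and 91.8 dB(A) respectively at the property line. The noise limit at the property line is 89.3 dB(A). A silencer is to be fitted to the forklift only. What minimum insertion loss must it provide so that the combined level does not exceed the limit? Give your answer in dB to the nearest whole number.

Fixed contribution from the other source: Σ 10^(L/10) = 10^(87.6/10) = 5.754e+08 (87.60 dB(A)).
To meet 89.3 dB(A) overall, the treated forklift may contribute at most 10^(89.3/10) − 5.754e+08 = 2.757e+08, i.e. 84.40 dB(A).
Required insertion loss = 91.8 − 84.40 = 7.40 dB.

7 dB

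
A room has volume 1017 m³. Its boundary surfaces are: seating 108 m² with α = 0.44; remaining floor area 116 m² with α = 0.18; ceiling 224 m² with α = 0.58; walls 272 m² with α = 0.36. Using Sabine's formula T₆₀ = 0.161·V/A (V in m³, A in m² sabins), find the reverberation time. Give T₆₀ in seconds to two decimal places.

Summing Sᵢαᵢ: 108·0.44 + 116·0.18 + 224·0.58 + 272·0.36 = 296.24 m².
T₆₀ = 0.161·V/A = 0.161·1017/296.24 = 0.553 s.

0.55 s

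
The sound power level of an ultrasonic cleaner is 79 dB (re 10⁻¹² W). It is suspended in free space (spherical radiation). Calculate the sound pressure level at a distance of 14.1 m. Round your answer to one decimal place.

45.0 dB

The power spreads over a sphere of area 4π·r², so L_p = L_w − 10·log₁₀(4π·r²).
4π·r² = 2498 m², 10·log₁₀ of that is 33.976 dB.
L_p = 79 − 33.976 = 45.02 dB.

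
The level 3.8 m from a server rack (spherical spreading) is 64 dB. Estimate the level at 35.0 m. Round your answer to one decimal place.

44.7 dB

Spherical spreading from a point source gives a 20·log₁₀(r₂/r₁) drop.
L₂ = 64 − 20·log₁₀(35.0/3.8) = 64 − 19.286 = 44.71 dB.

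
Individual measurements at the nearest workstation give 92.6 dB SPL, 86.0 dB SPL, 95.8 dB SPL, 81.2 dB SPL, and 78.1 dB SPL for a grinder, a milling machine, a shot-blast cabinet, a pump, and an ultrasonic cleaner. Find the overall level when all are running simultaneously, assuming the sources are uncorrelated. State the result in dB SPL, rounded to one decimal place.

97.9 dB SPL

For uncorrelated sources the intensities add, so convert each level to linear form, sum, and take 10·log₁₀ of the total.
Σ 10^(L/10) = 10^(92.6/10) + 10^(86.0/10) + 10^(95.8/10) + 10^(81.2/10) + 10^(78.1/10) = 6.216e+09.
L_total = 10·log₁₀(6.216e+09) = 97.94 dB SPL.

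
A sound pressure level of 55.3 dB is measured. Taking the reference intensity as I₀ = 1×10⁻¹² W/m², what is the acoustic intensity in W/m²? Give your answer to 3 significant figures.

L = 10·log₁₀(I/I₀) ⇒ I = I₀·10^(L/10) = 10⁻¹² × 10^5.53.

3.39e-07 W/m²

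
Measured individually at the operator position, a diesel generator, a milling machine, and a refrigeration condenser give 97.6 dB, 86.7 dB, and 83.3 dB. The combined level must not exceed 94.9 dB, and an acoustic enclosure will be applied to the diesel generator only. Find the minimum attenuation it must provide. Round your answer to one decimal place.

Fixed contribution from the other sources: Σ 10^(L/10) = 10^(86.7/10) + 10^(83.3/10) = 6.815e+08 (88.33 dB).
The limit corresponds to 10^(94.9/10) = 3.090e+09; subtracting the fixed part leaves 2.409e+09 for the diesel generator, i.e. 93.82 dB.
So the diesel generator must be reduced from 97.6 to 93.82 dB: IL = 3.78 dB.

3.8 dB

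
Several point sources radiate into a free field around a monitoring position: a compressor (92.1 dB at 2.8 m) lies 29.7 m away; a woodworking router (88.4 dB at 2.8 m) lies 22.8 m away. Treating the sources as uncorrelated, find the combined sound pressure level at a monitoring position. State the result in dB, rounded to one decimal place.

First find each source's level at the receiver (point-source: −20·log₁₀(r/r_ref)), then combine on an intensity basis.
compressor: 92.1 − 20·log₁₀(29.7/2.8) = 92.1 − 20.51 = 71.59 dB.
woodworking router: 88.4 − 20·log₁₀(22.8/2.8) = 88.4 − 18.22 = 70.18 dB.
Σ 10^(L/10) = 2.485e+07 → L_total = 10·log₁₀(2.485e+07) = 73.95 dB.

74.0 dB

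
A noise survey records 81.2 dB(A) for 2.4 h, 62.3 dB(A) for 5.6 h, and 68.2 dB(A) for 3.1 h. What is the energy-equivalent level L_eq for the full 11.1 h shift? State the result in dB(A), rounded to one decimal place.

Weight each interval's intensity by its duration and average over T = 11.1 h:
Σ tᵢ·10^(Lᵢ/10) = 2.4·10^(81.2/10) + 5.6·10^(62.3/10) + 3.1·10^(68.2/10) = 3.464e+08.
L_eq = 10·log₁₀(3.464e+08/11.1) = 74.94 dB(A).

74.9 dB(A)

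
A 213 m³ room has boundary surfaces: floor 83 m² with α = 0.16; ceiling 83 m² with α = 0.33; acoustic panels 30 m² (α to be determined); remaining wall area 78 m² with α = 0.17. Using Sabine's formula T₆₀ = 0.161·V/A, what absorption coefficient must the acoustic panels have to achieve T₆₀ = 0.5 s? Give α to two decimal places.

0.49

Required total absorption A = 0.161·213/0.5 = 68.59 m².
Absorption from the other surfaces = 83·0.16 + 83·0.33 + 78·0.17 = 53.93 m², so the acoustic panels must supply 14.66 m² over 30 m².
α = 14.66/30 = 0.489.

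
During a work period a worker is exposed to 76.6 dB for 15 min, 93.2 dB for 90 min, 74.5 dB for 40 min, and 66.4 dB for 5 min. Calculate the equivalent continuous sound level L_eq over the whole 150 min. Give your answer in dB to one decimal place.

91.0 dB

Weight each interval's intensity by its duration and average over T = 150 min:
Σ tᵢ·10^(Lᵢ/10) = 15·10^(76.6/10) + 90·10^(93.2/10) + 40·10^(74.5/10) + 5·10^(66.4/10) = 1.899e+11.
L_eq = 10·log₁₀(1.899e+11/150) = 91.02 dB.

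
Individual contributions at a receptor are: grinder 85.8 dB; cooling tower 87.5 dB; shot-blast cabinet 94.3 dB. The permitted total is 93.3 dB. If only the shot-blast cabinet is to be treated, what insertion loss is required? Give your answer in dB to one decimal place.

3.5 dB

Everything except the shot-blast cabinet sums to 10^(85.8/10) + 10^(87.5/10) = 9.425e+08 in linear terms, 89.74 dB.
To meet 93.3 dB overall, the treated shot-blast cabinet may contribute at most 10^(93.3/10) − 9.425e+08 = 1.195e+09, i.e. 90.78 dB.
Required insertion loss = 94.3 − 90.78 = 3.52 dB.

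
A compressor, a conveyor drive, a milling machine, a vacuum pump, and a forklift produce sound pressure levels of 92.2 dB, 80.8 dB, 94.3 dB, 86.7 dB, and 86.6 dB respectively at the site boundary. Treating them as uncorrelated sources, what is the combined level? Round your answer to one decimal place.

Incoherent sources combine by intensity addition: L_total = 10·log₁₀(Σ 10^(L_i/10)).
Σ 10^(L/10) = 10^(92.2/10) + 10^(80.8/10) + 10^(94.3/10) + 10^(86.7/10) + 10^(86.6/10) = 5.396e+09.
L_total = 10·log₁₀(5.396e+09) = 97.32 dB.

97.3 dB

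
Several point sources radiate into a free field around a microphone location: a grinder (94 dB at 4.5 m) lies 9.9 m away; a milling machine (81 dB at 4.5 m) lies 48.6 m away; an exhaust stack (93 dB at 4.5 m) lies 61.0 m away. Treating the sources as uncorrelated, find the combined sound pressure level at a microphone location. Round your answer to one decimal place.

Apply inverse-square spreading to bring every level to the receiver, then sum 10^(L/10).
grinder: 94 − 20·log₁₀(9.9/4.5) = 94 − 6.85 = 87.15 dB.
milling machine: 81 − 20·log₁₀(48.6/4.5) = 81 − 20.67 = 60.33 dB.
exhaust stack: 93 − 20·log₁₀(61.0/4.5) = 93 − 22.64 = 70.36 dB.
Σ 10^(L/10) = 5.309e+08 → L_total = 10·log₁₀(5.309e+08) = 87.25 dB.

87.3 dB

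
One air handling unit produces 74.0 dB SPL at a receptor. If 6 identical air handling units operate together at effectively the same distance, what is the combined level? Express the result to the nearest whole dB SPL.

N identical incoherent sources raise the level by 10·log₁₀ N.
L_total = 74.0 + 10·log₁₀(6) = 74.0 + 7.782 = 81.78 dB SPL.

82 dB SPL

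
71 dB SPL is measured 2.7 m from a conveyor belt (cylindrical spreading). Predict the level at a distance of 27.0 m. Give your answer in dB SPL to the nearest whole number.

Line-source attenuation: ΔL = 10·log₁₀(r₂/r₁) = 10·log₁₀(27.0/2.7) = 10.000 dB.
L₂ = 71 − 10·log₁₀(27.0/2.7) = 71 − 10.000 = 61.00 dB SPL.

61 dB SPL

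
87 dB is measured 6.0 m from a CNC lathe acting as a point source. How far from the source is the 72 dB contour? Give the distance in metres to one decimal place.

33.7 m

For a point source L₁ − L₂ = 20·log₁₀(r₂/r₁), so r₂ = r₁·10^((L₁−L₂)/20).
r₂ = 6.0·10^((87−72)/20) = 6.0·10^(15.0/20) = 33.74 m.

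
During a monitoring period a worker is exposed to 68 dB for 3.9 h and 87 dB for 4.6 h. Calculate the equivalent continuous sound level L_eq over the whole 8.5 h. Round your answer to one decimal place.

84.4 dB

L_eq = 10·log₁₀[(1/T)·Σ tᵢ·10^(Lᵢ/10)] with T = 8.5 h.
Σ tᵢ·10^(Lᵢ/10) = 3.9·10^(68/10) + 4.6·10^(87/10) = 2.330e+09.
L_eq = 10·log₁₀(2.330e+09/8.5) = 84.38 dB.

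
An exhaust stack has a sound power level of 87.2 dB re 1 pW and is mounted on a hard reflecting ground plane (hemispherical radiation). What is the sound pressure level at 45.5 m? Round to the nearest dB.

46 dB

L_p = L_w − 10·log₁₀(2π·r²) with r = 45.5 m.
2π·r² = 1.301e+04 m², 10·log₁₀ of that is 41.142 dB.
L_p = 87.2 − 41.142 = 46.06 dB.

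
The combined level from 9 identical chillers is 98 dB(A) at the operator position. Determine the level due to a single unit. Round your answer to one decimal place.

88.5 dB(A)

For N identical incoherent sources L_total = L₁ + 10·log₁₀ N, so L₁ = 98 − 10·log₁₀(9) = 98 − 9.542.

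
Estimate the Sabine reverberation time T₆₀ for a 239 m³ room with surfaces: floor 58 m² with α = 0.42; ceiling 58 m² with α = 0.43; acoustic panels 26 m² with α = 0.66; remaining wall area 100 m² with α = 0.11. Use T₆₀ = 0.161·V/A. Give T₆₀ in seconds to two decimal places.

0.50 s

A = Σ Sᵢαᵢ = 58·0.42 + 58·0.43 + 26·0.66 + 100·0.11 = 77.46 m².
T₆₀ = 0.161 × 239 / 77.46 = 0.497 s.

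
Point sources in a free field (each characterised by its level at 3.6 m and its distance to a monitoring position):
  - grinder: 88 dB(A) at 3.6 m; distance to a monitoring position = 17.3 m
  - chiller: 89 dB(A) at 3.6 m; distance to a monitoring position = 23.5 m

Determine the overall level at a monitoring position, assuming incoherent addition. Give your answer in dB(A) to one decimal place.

Propagate each source to the receiver with L = L_ref − 20·log₁₀(r/r_ref), then add intensities.
grinder: 88 − 20·log₁₀(17.3/3.6) = 88 − 13.63 = 74.37 dB(A).
chiller: 89 − 20·log₁₀(23.5/3.6) = 89 − 16.30 = 72.70 dB(A).
Σ 10^(L/10) = 4.596e+07 → L_total = 10·log₁₀(4.596e+07) = 76.62 dB(A).

76.6 dB(A)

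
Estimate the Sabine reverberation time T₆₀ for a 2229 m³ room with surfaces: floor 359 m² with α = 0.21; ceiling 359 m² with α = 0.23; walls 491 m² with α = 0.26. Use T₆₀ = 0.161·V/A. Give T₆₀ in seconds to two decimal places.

Total absorption A = 359·0.21 + 359·0.23 + 491·0.26 = 285.62 m² sabins.
T₆₀ = 0.161·V/A = 0.161·2229/285.62 = 1.256 s.

1.26 s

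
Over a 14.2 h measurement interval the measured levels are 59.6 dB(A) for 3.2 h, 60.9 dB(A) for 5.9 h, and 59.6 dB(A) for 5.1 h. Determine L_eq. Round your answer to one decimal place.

Weight each interval's intensity by its duration and average over T = 14.2 h:
Σ tᵢ·10^(Lᵢ/10) = 3.2·10^(59.6/10) + 5.9·10^(60.9/10) + 5.1·10^(59.6/10) = 1.483e+07.
L_eq = 10·log₁₀(1.483e+07/14.2) = 60.19 dB(A).

60.2 dB(A)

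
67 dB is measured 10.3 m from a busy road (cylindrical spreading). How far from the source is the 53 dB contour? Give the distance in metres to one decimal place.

For a line source L₁ − L₂ = 10·log₁₀(r₂/r₁), so r₂ = r₁·10^((L₁−L₂)/10).
r₂ = 10.3·10^((67−53)/10) = 10.3·10^(14.0/10) = 258.72 m.

258.7 m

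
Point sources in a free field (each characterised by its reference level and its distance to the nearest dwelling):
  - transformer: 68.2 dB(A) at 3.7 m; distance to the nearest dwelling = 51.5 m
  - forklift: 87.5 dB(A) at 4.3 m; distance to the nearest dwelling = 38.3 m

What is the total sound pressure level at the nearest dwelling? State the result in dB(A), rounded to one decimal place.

Apply inverse-square spreading to bring every level to the receiver, then sum 10^(L/10).
transformer: 68.2 − 20·log₁₀(51.5/3.7) = 68.2 − 22.87 = 45.33 dB(A).
forklift: 87.5 − 20·log₁₀(38.3/4.3) = 87.5 − 18.99 = 68.51 dB(A).
Σ 10^(L/10) = 7.122e+06 → L_total = 10·log₁₀(7.122e+06) = 68.53 dB(A).

68.5 dB(A)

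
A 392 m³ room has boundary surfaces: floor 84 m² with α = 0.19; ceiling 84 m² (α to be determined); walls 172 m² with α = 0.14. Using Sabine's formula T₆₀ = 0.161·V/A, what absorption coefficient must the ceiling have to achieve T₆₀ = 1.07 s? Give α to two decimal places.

A = 0.161·V/T₆₀ = 0.161·392/1.07 = 58.98 m² sabins.
Absorption from the other surfaces = 84·0.19 + 172·0.14 = 40.04 m², so the ceiling must supply 18.94 m² over 84 m².
α = 18.94/84 = 0.226.

0.23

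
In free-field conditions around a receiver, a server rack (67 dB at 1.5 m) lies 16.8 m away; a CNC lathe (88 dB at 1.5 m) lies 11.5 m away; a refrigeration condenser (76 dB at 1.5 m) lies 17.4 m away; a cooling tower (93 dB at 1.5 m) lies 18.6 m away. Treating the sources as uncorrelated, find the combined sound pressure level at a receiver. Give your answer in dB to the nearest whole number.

Apply inverse-square spreading to bring every level to the receiver, then sum 10^(L/10).
server rack: 67 − 20·log₁₀(16.8/1.5) = 67 − 20.98 = 46.02 dB.
CNC lathe: 88 − 20·log₁₀(11.5/1.5) = 88 − 17.69 = 70.31 dB.
refrigeration condenser: 76 − 20·log₁₀(17.4/1.5) = 76 − 21.29 = 54.71 dB.
cooling tower: 93 − 20·log₁₀(18.6/1.5) = 93 − 21.87 = 71.13 dB.
Σ 10^(L/10) = 2.405e+07 → L_total = 10·log₁₀(2.405e+07) = 73.81 dB.

74 dB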